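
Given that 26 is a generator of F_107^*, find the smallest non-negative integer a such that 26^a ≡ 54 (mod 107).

7

Baby-step giant-step with m = ceil(sqrt(106)) = 11.
Baby table (26^j mod 107 for j=0..10):
  0:1  1:26  2:34  3:28  4:86  5:96  6:35  7:54
  8:13  9:17  10:14
Giant step factor: 26^(-11) ≡ 5 (mod 107).
Scan 54·5^i mod 107 for i = 0, 1, …:
  i=0: 54
Match at i=0, j=7: a = 0·11 + 7 = 7.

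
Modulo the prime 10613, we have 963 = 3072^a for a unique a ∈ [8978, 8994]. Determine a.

8989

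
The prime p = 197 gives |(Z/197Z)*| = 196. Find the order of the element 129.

28

The order of 129 must divide p − 1 = 196 = 2^2 · 7^2.
Divisors: 1, 2, 4, 7, 14, 28, 49, 98, 196.
Check each in increasing order: 129^1 ≡ 129;  129^2 ≡ 93;  129^4 ≡ 178;  129^7 ≡ 183;  129^14 ≡ 196;  129^28 ≡ 1.
Smallest exponent giving 1 is 28.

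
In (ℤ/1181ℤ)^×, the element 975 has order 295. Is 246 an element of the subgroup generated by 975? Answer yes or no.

yes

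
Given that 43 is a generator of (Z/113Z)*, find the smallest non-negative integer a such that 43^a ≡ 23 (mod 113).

39

Baby-step giant-step with m = ceil(sqrt(112)) = 11.
Baby table (43^j mod 113 for j=0..10):
  0:1  1:43  2:41  3:68  4:99  5:76  6:104  7:65
  8:83  9:66  10:13
Giant step factor: 43^(-11) ≡ 94 (mod 113).
Scan 23·94^i mod 113 for i = 0, 1, …:
  i=0: 23   i=1: 15   i=2: 54   i=3: 104
Match at i=3, j=6: a = 3·11 + 6 = 39.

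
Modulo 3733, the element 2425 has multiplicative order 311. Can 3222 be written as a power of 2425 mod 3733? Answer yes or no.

no

3222 ∈ ⟨2425⟩ iff 3222^311 ≡ 1 (mod 3733), since |⟨2425⟩| = 311.
3222^311 mod 3733 = 851.
Since 851 ≠ 1, 3222 does not lie in the subgroup.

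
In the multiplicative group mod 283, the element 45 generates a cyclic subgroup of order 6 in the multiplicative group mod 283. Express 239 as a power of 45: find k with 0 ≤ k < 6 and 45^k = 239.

Successive powers of 45 modulo 283:
  45^0=1  45^1=45  45^2=44  45^3=282  45^4=238  45^5=239
So 45^5 ≡ 239 (mod 283), giving k = 5.

5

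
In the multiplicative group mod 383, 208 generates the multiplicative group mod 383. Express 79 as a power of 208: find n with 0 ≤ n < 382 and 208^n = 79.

Baby-step giant-step with m = ceil(sqrt(382)) = 20.
Baby table (208^j mod 383 for j=0..19):
  0:1  1:208  2:368  3:327  4:225  5:74  6:72  7:39
  8:69  9:181  10:114  11:349  12:205  13:127  14:372  15:10
  16:165  17:233  18:206  19:335
Giant step factor: 208^(-20) ≡ 162 (mod 383).
Scan 79·162^i mod 383 for i = 0, 1, …:
  i=0: 79   i=1: 159   i=2: 97   i=3: 11
  i=4: 250   i=5: 285   i=6: 210   i=7: 316
  i=8: 253   i=9: 5   i=10: 44   i=11: 234
  i=12: 374   i=13: 74
Match at i=13, j=5: n = 13·20 + 5 = 265.

265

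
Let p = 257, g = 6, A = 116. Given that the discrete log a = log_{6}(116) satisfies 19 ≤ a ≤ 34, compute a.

30

Compute 6^19 mod 257 = 71, then multiply by 6 repeatedly:
  6^19=71  6^20=169  6^21=243  6^22=173  6^23=10
  6^24=60  6^25=103  6^26=104  6^27=110  6^28=146
  6^29=105  6^30=116
Found 116 at exponent 30.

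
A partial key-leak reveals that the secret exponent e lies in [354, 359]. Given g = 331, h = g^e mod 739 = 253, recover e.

355

Compute 331^354 mod 739 = 99, then multiply by 331 repeatedly:
  331^354=99  331^355=253
Found 253 at exponent 355.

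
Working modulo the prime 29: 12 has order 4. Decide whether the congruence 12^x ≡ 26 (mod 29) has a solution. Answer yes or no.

⟨12⟩ has order 4; its elements mod 29 are {1, 12, 17, 28}.
26 is not in this set.

no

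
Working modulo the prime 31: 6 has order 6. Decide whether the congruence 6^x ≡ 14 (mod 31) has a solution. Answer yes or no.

no

14 ∈ ⟨6⟩ iff 14^6 ≡ 1 (mod 31), since |⟨6⟩| = 6.
14^6 mod 31 = 8.
Since 8 ≠ 1, 14 does not lie in the subgroup.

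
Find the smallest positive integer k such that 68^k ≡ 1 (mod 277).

The order of 68 must divide p − 1 = 276 = 2^2 · 3 · 23.
Divisors: 1, 2, 3, 4, 6, 12, 23, 46, 69, 92, 138, 276.
Check each in increasing order: 68^1 ≡ 68;  68^2 ≡ 192;  68^3 ≡ 37;  68^4 ≡ 23;  68^6 ≡ 261;  68^12 ≡ 256;  68^23 ≡ 35;  68^46 ≡ 117;  68^69 ≡ 217;  68^92 ≡ 116;  68^138 ≡ 276;  68^276 ≡ 1.
Smallest exponent giving 1 is 276.

276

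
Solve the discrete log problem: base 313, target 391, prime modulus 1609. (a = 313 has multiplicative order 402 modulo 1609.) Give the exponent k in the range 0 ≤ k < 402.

154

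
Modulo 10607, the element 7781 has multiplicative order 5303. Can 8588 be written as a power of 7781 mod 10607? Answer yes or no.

no

8588 ∈ ⟨7781⟩ iff 8588^5303 ≡ 1 (mod 10607), since |⟨7781⟩| = 5303.
8588^5303 mod 10607 = 10606.
Since 10606 ≠ 1, 8588 does not lie in the subgroup.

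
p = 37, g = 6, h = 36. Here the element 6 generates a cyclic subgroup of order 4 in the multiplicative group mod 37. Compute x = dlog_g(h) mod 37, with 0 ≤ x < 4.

2

Successive powers of 6 modulo 37:
  6^0=1  6^1=6  6^2=36
So 6^2 ≡ 36 (mod 37), giving x = 2.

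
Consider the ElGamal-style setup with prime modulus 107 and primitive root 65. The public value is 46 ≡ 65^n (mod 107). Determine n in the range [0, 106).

41

Baby-step giant-step with m = ceil(sqrt(106)) = 11.
Baby table (65^j mod 107 for j=0..10):
  0:1  1:65  2:52  3:63  4:29  5:66  6:10  7:8
  8:92  9:95  10:76
Giant step factor: 65^(-11) ≡ 6 (mod 107).
Scan 46·6^i mod 107 for i = 0, 1, …:
  i=0: 46   i=1: 62   i=2: 51   i=3: 92
Match at i=3, j=8: n = 3·11 + 8 = 41.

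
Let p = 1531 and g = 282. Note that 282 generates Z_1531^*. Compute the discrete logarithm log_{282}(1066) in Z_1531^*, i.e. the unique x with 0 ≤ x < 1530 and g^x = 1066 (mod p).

Baby-step giant-step with m = ceil(sqrt(1530)) = 40.
Baby table (282^j mod 1531 for j=0..39):
  0:1  1:282  2:1443  3:1211  4:89  5:602  6:1354  7:609
  8:266  9:1524  10:1088  11:616  12:709  13:908  14:379  15:1239
  16:330  17:1200  18:49  19:39  20:281  21:1161  22:1299  23:409
  24:513  25:752  26:786  27:1188  28:1258  29:1095  30:1059  31:93
  32:199  33:1002  34:860  35:622  36:870  37:380  38:1521  39:242
Giant step factor: 282^(-40) ≡ 468 (mod 1531).
Scan 1066·468^i mod 1531 for i = 0, 1, …:
  i=0: 1066   i=1: 1313   i=2: 553   i=3: 65
  i=4: 1331   i=5: 1322   i=6: 172   i=7: 884
  i=8: 342   i=9: 832     …   i=31: 789
  i=32: 281
Match at i=32, j=20: x = 32·40 + 20 = 1300.

1300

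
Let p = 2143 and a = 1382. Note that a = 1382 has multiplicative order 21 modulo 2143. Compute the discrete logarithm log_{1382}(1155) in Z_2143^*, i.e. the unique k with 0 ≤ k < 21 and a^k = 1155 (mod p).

3

Successive powers of 1382 modulo 2143:
  1382^0=1  1382^1=1382  1382^2=511  1382^3=1155
So 1382^3 ≡ 1155 (mod 2143), giving k = 3.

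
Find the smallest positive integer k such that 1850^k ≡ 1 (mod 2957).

2956

The order of 1850 must divide p − 1 = 2956 = 2^2 · 739.
Divisors: 1, 2, 4, 739, 1478, 2956.
Check each in increasing order: 1850^1 ≡ 1850;  1850^2 ≡ 1251;  1850^4 ≡ 748;  1850^739 ≡ 1735;  1850^1478 ≡ 2956;  1850^2956 ≡ 1.
Smallest exponent giving 1 is 2956.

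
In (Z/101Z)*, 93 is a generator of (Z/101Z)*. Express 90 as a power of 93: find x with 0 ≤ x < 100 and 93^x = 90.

71

Baby-step giant-step with m = ceil(sqrt(100)) = 10.
Baby table (93^j mod 101 for j=0..9):
  0:1  1:93  2:64  3:94  4:56  5:57  6:49  7:12
  8:5  9:61
Giant step factor: 93^(-10) ≡ 6 (mod 101).
Scan 90·6^i mod 101 for i = 0, 1, …:
  i=0: 90   i=1: 35   i=2: 8   i=3: 48
  i=4: 86   i=5: 11   i=6: 66   i=7: 93
Match at i=7, j=1: x = 7·10 + 1 = 71.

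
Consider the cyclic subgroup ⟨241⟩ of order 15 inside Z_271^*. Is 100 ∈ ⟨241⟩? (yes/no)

100 ∈ ⟨241⟩ iff 100^15 ≡ 1 (mod 271), since |⟨241⟩| = 15.
100^15 mod 271 = 1.
Since 1 = 1, 100 lies in the subgroup.

yes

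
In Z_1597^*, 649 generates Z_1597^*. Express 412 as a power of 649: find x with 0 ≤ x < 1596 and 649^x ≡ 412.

Baby-step giant-step with m = ceil(sqrt(1596)) = 40.
Baby table (649^j mod 1597 for j=0..39):
  0:1  1:649  2:1190  3:959  4:1158  5:952  6:1406  7:607
  8:1081  9:486  10:805  11:226  12:1347  13:644  14:1139  15:1397
  16:1154  17:1550  18:1437  19:1562  20:1240  21:1469  22:1569  23:992
  24:217  25:297  26:1113  27:493  28:557  29:571  30:75  31:765
  32:1415  33:60  34:612  35:1132  36:48  37:809  38:1225  39:1316
Giant step factor: 649^(-40) ≡ 1407 (mod 1597).
Scan 412·1407^i mod 1597 for i = 0, 1, …:
  i=0: 412   i=1: 1570   i=2: 339   i=3: 1067
  i=4: 89   i=5: 657   i=6: 1333   i=7: 653
  i=8: 496   i=9: 1580     …   i=38: 1308
  i=39: 612
Match at i=39, j=34: x = 39·40 + 34 = 1594.

1594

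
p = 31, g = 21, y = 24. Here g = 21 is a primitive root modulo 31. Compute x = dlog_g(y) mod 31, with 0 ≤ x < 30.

Successive powers of 21 modulo 31:
  21^0=1  21^1=21  21^2=7  21^3=23  21^4=18  21^5=6
  21^6=2  21^7=11  21^8=14  21^9=15  21^10=5  21^11=12
  21^12=4  21^13=22  21^14=28  21^15=30  21^16=10  21^17=24
So 21^17 ≡ 24 (mod 31), giving x = 17.

17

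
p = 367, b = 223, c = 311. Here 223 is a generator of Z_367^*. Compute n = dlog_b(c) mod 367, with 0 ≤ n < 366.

207

Baby-step giant-step with m = ceil(sqrt(366)) = 20.
Baby table (223^j mod 367 for j=0..19):
  0:1  1:223  2:184  3:295  4:92  5:331  6:46  7:349
  8:23  9:358  10:195  11:179  12:281  13:273  14:324  15:320
  16:162  17:160  18:81  19:80
Giant step factor: 223^(-20) ≡ 290 (mod 367).
Scan 311·290^i mod 367 for i = 0, 1, …:
  i=0: 311   i=1: 275   i=2: 111   i=3: 261
  i=4: 88   i=5: 197   i=6: 245   i=7: 219
  i=8: 19   i=9: 5   i=10: 349
Match at i=10, j=7: n = 10·20 + 7 = 207.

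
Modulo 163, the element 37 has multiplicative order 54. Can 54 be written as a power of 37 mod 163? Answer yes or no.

54 ∈ ⟨37⟩ iff 54^54 ≡ 1 (mod 163), since |⟨37⟩| = 54.
54^54 mod 163 = 104.
Since 104 ≠ 1, 54 does not lie in the subgroup.

no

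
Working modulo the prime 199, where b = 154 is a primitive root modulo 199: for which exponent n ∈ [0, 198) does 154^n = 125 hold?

Baby-step giant-step with m = ceil(sqrt(198)) = 15.
Baby table (154^j mod 199 for j=0..14):
  0:1  1:154  2:35  3:17  4:31  5:197  6:90  7:129
  8:165  9:137  10:4  11:19  12:140  13:68  14:124
Giant step factor: 154^(-15) ≡ 174 (mod 199).
Scan 125·174^i mod 199 for i = 0, 1, …:
  i=0: 125   i=1: 59   i=2: 117   i=3: 60
  i=4: 92   i=5: 88   i=6: 188   i=7: 76
  i=8: 90
Match at i=8, j=6: n = 8·15 + 6 = 126.

126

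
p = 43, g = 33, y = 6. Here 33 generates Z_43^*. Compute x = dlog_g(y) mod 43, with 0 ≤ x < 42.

Successive powers of 33 modulo 43:
  33^0=1  33^1=33  33^2=14  33^3=32  33^4=24  33^5=18
  33^6=35  33^7=37  33^8=17  33^9=2  33^10=23  33^11=28
  33^12=21  33^13=5  33^14=36  33^15=27  33^16=31  33^17=34
  33^18=4  33^19=3  33^20=13  33^21=42  33^22=10  33^23=29
  33^24=11  33^25=19  33^26=25  33^27=8  33^28=6
So 33^28 ≡ 6 (mod 43), giving x = 28.

28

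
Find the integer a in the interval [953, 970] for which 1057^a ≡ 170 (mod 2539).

Compute 1057^953 mod 2539 = 232, then multiply by 1057 repeatedly:
  1057^953=232  1057^954=1480  1057^955=336  1057^956=2231  1057^957=1975
  1057^958=517  1057^959=584  1057^960=311  1057^961=1196  1057^962=2289
  1057^963=2345  1057^964=601  1057^965=507  1057^966=170
Found 170 at exponent 966.

966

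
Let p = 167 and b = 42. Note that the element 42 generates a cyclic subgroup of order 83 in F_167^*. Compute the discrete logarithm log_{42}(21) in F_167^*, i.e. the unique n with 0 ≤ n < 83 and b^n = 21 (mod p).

43

Baby-step giant-step with m = ceil(sqrt(83)) = 10.
Baby table (42^j mod 167 for j=0..9):
  0:1  1:42  2:94  3:107  4:152  5:38  6:93  7:65
  8:58  9:98
Giant step factor: 42^(-10) ≡ 150 (mod 167).
Scan 21·150^i mod 167 for i = 0, 1, …:
  i=0: 21   i=1: 144   i=2: 57   i=3: 33
  i=4: 107
Match at i=4, j=3: n = 4·10 + 3 = 43.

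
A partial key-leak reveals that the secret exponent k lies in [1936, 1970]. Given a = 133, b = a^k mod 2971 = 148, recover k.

Compute 133^1936 mod 2971 = 1398, then multiply by 133 repeatedly:
  133^1936=1398  133^1937=1732  133^1938=1589  133^1939=396  133^1940=2161
  133^1941=2197  133^1942=1043  133^1943=2053  133^1944=2688  133^1945=984
  133^1946=148
Found 148 at exponent 1946.

1946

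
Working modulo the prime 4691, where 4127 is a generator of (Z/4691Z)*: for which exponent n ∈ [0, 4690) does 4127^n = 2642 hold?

Baby-step giant-step with m = ceil(sqrt(4690)) = 69.
Baby table (4127^j mod 4691 for j=0..68):
  0:1  1:4127  2:3799  3:1151  4:2885  5:637  6:1939  7:4098
  8:1391  9:3564  10:2343  11:1410  12:2230  13:4159  14:4515  15:753
  16:2189  17:3828  18:3559  19:472  20:1179  21:1166  22:3807  23:1330
  24:440  25:463  26:1564  27:4503  28:2830  29:3511  30:4089  31:1776
  32:2210  33:1366  34:3591  35:1188  36:781  37:470  38:2307  39:2950
  40:1505  41:251  42:3857  43:1276  44:2750  45:1721  46:393  47:3516
  48:1269  49:2007  50:3274  51:1718  52:2085  53:1501  54:2507  55:2734
  56:1363  57:592  58:3864  59:2019  60:1197  61:396  62:1824  63:3284
  64:769  65:2547  66:3629  67:3211  68:4413
Giant step factor: 4127^(-69) ≡ 2408 (mod 4691).
Scan 2642·2408^i mod 4691 for i = 0, 1, …:
  i=0: 2642   i=1: 940   i=2: 2458   i=3: 3513
  i=4: 1431   i=5: 2654   i=6: 1690   i=7: 2423
  i=8: 3671   i=9: 1924     …   i=16: 4300
  i=17: 1363
Match at i=17, j=56: n = 17·69 + 56 = 1229.

1229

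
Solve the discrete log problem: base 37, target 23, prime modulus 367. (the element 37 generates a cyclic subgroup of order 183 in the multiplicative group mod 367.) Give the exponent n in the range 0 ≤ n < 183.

13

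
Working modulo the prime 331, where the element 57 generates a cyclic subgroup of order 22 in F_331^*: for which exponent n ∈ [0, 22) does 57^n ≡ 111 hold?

8

Successive powers of 57 modulo 331:
  57^0=1  57^1=57  57^2=270  57^3=164  57^4=80  57^5=257
  57^6=85  57^7=211  57^8=111
So 57^8 ≡ 111 (mod 331), giving n = 8.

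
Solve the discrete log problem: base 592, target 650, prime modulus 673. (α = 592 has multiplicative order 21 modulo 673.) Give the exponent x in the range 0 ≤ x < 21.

9

Successive powers of 592 modulo 673:
  592^0=1  592^1=592  592^2=504  592^3=229  592^4=295  592^5=333
  592^6=620  592^7=255  592^8=208  592^9=650
So 592^9 ≡ 650 (mod 673), giving x = 9.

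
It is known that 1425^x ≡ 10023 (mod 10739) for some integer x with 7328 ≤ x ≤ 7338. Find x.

Compute 1425^7328 mod 10739 = 9392, then multiply by 1425 repeatedly:
  1425^7328=9392  1425^7329=2806  1425^7330=3642  1425^7331=2913  1425^7332=5771
  1425^7333=8340  1425^7334=7166  1425^7335=9500  1425^7336=6360  1425^7337=10023
Found 10023 at exponent 7337.

7337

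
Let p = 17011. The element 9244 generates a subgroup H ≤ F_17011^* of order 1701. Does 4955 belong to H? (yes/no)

yes

4955 ∈ ⟨9244⟩ iff 4955^1701 ≡ 1 (mod 17011), since |⟨9244⟩| = 1701.
4955^1701 mod 17011 = 1.
Since 1 = 1, 4955 lies in the subgroup.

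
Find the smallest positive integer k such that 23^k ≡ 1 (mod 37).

The order of 23 must divide p − 1 = 36 = 2^2 · 3^2.
Divisors: 1, 2, 3, 4, 6, 9, 12, 18, 36.
Check each in increasing order: 23^1 ≡ 23;  23^2 ≡ 11;  23^3 ≡ 31;  23^4 ≡ 10;  23^6 ≡ 36;  23^9 ≡ 6;  23^12 ≡ 1.
Smallest exponent giving 1 is 12.

12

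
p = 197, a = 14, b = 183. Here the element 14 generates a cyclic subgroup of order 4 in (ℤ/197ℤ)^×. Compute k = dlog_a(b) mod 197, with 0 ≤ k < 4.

3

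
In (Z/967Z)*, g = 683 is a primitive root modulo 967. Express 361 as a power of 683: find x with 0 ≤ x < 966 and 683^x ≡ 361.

Baby-step giant-step with m = ceil(sqrt(966)) = 32.
Baby table (683^j mod 967 for j=0..31):
  0:1  1:683  2:395  3:959  4:338  5:708  6:64  7:197
  8:138  9:455  10:358  11:830  12:228  13:37  14:129  15:110
  16:671  17:902  18:87  19:434  20:520  21:271  22:396  23:675
  24:733  25:700  26:402  27:905  28:202  29:652  30:496  31:318
Giant step factor: 683^(-32) ≡ 467 (mod 967).
Scan 361·467^i mod 967 for i = 0, 1, …:
  i=0: 361   i=1: 329   i=2: 857   i=3: 848
  i=4: 513   i=5: 722   i=6: 658   i=7: 747
  i=8: 729   i=9: 59     …   i=16: 698
  i=17: 87
Match at i=17, j=18: x = 17·32 + 18 = 562.

562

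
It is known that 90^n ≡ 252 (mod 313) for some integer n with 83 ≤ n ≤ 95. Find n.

87

Compute 90^83 mod 313 = 60, then multiply by 90 repeatedly:
  90^83=60  90^84=79  90^85=224  90^86=128  90^87=252
Found 252 at exponent 87.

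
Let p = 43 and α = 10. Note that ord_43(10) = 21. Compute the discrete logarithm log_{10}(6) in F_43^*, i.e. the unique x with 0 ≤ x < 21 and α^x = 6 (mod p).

7

Successive powers of 10 modulo 43:
  10^0=1  10^1=10  10^2=14  10^3=11  10^4=24  10^5=25
  10^6=35  10^7=6
So 10^7 ≡ 6 (mod 43), giving x = 7.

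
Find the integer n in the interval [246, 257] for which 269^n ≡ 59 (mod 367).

252

Compute 269^246 mod 367 = 8, then multiply by 269 repeatedly:
  269^246=8  269^247=317  269^248=129  269^249=203  269^250=291
  269^251=108  269^252=59
Found 59 at exponent 252.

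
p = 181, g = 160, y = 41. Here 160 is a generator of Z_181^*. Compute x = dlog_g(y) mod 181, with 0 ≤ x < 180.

Baby-step giant-step with m = ceil(sqrt(180)) = 14.
Baby table (160^j mod 181 for j=0..13):
  0:1  1:160  2:79  3:151  4:87  5:164  6:176  7:105
  8:148  9:150  10:108  11:85  12:25  13:18
Giant step factor: 160^(-14) ≡ 147 (mod 181).
Scan 41·147^i mod 181 for i = 0, 1, …:
  i=0: 41   i=1: 54   i=2: 155   i=3: 160
Match at i=3, j=1: x = 3·14 + 1 = 43.

43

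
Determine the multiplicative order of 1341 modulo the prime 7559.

The order of 1341 must divide p − 1 = 7558 = 2 · 3779.
Divisors: 1, 2, 3779, 7558.
Check each in increasing order: 1341^1 ≡ 1341;  1341^2 ≡ 6798;  1341^3779 ≡ 7558;  1341^7558 ≡ 1.
Smallest exponent giving 1 is 7558.

7558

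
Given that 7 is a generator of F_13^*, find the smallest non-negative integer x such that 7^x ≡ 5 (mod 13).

Successive powers of 7 modulo 13:
  7^0=1  7^1=7  7^2=10  7^3=5
So 7^3 ≡ 5 (mod 13), giving x = 3.

3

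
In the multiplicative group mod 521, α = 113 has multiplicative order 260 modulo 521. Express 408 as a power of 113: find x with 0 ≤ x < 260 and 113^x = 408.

Baby-step giant-step with m = ceil(sqrt(260)) = 17.
Baby table (113^j mod 521 for j=0..16):
  0:1  1:113  2:265  3:248  4:411  5:74  6:26  7:333
  8:117  9:196  10:266  11:361  12:155  13:322  14:437  15:407
  16:143
Giant step factor: 113^(-17) ≡ 456 (mod 521).
Scan 408·456^i mod 521 for i = 0, 1, …:
  i=0: 408   i=1: 51   i=2: 332   i=3: 302
  i=4: 168   i=5: 21   i=6: 198   i=7: 155
Match at i=7, j=12: x = 7·17 + 12 = 131.

131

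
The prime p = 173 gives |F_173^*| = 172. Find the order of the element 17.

172

The order of 17 must divide p − 1 = 172 = 2^2 · 43.
Divisors: 1, 2, 4, 43, 86, 172.
Check each in increasing order: 17^1 ≡ 17;  17^2 ≡ 116;  17^4 ≡ 135;  17^43 ≡ 80;  17^86 ≡ 172;  17^172 ≡ 1.
Smallest exponent giving 1 is 172.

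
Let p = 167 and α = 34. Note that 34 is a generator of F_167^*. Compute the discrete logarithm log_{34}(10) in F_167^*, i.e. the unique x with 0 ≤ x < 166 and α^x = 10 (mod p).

29

Successive powers of 34 modulo 167:
  34^0=1  34^1=34  34^2=154  34^3=59  34^4=2  34^5=68
  34^6=141  34^7=118  34^8=4  34^9=136  34^10=115  34^11=69
  34^12=8  34^13=105  34^14=63  34^15=138  34^16=16  34^17=43
  34^18=126  34^19=109  34^20=32  34^21=86  34^22=85  34^23=51
  34^24=64  34^25=5  34^26=3  34^27=102  34^28=128  34^29=10
So 34^29 ≡ 10 (mod 167), giving x = 29.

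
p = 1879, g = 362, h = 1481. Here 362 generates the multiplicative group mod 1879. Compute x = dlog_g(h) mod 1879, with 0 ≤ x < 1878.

Baby-step giant-step with m = ceil(sqrt(1878)) = 44.
Baby table (362^j mod 1879 for j=0..43):
  0:1  1:362  2:1393  3:694  4:1321  5:936  6:612  7:1701
  8:1329  9:74  10:482  11:1616  12:623  13:46  14:1620  15:192
  16:1860  17:638  18:1718  19:1846  20:1207  21:1006  22:1525  23:1503
  24:1055  25:473  26:237  27:1239  28:1316  29:1005  30:1163  31:110
  32:361  33:1031  34:1180  35:627  36:1494  37:1555  38:1089  39:1507
  40:624  41:408  42:1134  43:886
Giant step factor: 362^(-44) ≡ 1003 (mod 1879).
Scan 1481·1003^i mod 1879 for i = 0, 1, …:
  i=0: 1481   i=1: 1033   i=2: 770   i=3: 41
  i=4: 1664   i=5: 440   i=6: 1634   i=7: 414
  i=8: 1862   i=9: 1739     …   i=41: 996
  i=42: 1239
Match at i=42, j=27: x = 42·44 + 27 = 1875.

1875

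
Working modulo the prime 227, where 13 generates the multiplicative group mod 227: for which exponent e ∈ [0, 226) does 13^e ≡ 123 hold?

77

Baby-step giant-step with m = ceil(sqrt(226)) = 16.
Baby table (13^j mod 227 for j=0..15):
  0:1  1:13  2:169  3:154  4:186  5:148  6:108  7:42
  8:92  9:61  10:112  11:94  12:87  13:223  14:175  15:5
Giant step factor: 13^(-16) ≡ 7 (mod 227).
Scan 123·7^i mod 227 for i = 0, 1, …:
  i=0: 123   i=1: 180   i=2: 125   i=3: 194
  i=4: 223
Match at i=4, j=13: e = 4·16 + 13 = 77.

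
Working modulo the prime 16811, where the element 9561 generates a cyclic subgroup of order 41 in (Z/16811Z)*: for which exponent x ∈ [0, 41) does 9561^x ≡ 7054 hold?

Baby-step giant-step with m = ceil(sqrt(41)) = 7.
Baby table (9561^j mod 16811 for j=0..6):
  0:1  1:9561  2:11314  3:11180  4:7642  5:4556  6:2615
Giant step factor: 9561^(-7) ≡ 3368 (mod 16811).
Scan 7054·3368^i mod 16811 for i = 0, 1, …:
  i=0: 7054   i=1: 3929   i=2: 2615
Match at i=2, j=6: x = 2·7 + 6 = 20.

20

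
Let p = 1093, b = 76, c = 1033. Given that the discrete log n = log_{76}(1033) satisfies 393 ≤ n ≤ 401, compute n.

Compute 76^393 mod 1093 = 411, then multiply by 76 repeatedly:
  76^393=411  76^394=632  76^395=1033
Found 1033 at exponent 395.

395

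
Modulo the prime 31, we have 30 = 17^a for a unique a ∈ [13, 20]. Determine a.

15

Compute 17^13 mod 31 = 3, then multiply by 17 repeatedly:
  17^13=3  17^14=20  17^15=30
Found 30 at exponent 15.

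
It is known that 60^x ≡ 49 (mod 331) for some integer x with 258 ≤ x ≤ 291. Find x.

Compute 60^258 mod 331 = 49, then multiply by 60 repeatedly:
  60^258=49
Found 49 at exponent 258.

258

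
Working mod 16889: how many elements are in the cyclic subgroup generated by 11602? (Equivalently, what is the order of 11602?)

The order of 11602 must divide p − 1 = 16888 = 2^3 · 2111.
Divisors: 1, 2, 4, 8, 2111, 4222, 8444, 16888.
Check each in increasing order: 11602^1 ≡ 11602;  11602^2 ≡ 1074;  11602^4 ≡ 5024;  11602^8 ≡ 8410;  11602^2111 ≡ 4013;  11602^4222 ≡ 8952;  11602^8444 ≡ 16888;  11602^16888 ≡ 1.
Smallest exponent giving 1 is 16888.

16888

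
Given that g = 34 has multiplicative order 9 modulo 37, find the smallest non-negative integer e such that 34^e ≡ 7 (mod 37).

4

Successive powers of 34 modulo 37:
  34^0=1  34^1=34  34^2=9  34^3=10  34^4=7
So 34^4 ≡ 7 (mod 37), giving e = 4.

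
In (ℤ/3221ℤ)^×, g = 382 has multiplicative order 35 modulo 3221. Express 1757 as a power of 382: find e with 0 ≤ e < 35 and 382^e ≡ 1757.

7

Successive powers of 382 modulo 3221:
  382^0=1  382^1=382  382^2=979  382^3=342  382^4=1804  382^5=3055
  382^6=1008  382^7=1757
So 382^7 ≡ 1757 (mod 3221), giving e = 7.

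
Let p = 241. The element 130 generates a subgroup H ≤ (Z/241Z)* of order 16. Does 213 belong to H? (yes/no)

⟨130⟩ has order 16; its elements mod 241 are {1, 8, 30, 44, 64, 76, 111, 115, 126, 130, 165, 177, 197, 211, 233, 240}.
213 is not in this set.

no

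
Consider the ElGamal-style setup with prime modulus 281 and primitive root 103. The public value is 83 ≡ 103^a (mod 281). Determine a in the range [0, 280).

11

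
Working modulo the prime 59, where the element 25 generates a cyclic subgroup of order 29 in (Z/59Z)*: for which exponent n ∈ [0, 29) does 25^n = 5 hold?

15

Successive powers of 25 modulo 59:
  25^0=1  25^1=25  25^2=35  25^3=49  25^4=45  25^5=4
  25^6=41  25^7=22  25^8=19  25^9=3  25^10=16  25^11=46
  25^12=29  25^13=17  25^14=12  25^15=5
So 25^15 ≡ 5 (mod 59), giving n = 15.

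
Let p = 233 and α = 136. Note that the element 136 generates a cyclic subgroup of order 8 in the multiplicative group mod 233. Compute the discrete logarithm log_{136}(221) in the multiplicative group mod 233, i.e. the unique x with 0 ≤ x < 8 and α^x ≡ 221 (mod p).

3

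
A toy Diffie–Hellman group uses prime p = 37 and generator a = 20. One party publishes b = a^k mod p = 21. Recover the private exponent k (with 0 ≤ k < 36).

34

Successive powers of 20 modulo 37:
  20^0=1  20^1=20  20^2=30  20^3=8  20^4=12  20^5=18
  20^6=27  20^7=22  20^8=33  20^9=31  20^10=28  20^11=5
  20^12=26  20^13=2  20^14=3  20^15=23  20^16=16  20^17=24
  20^18=36  20^19=17  20^20=7  20^21=29  20^22=25  20^23=19
  20^24=10  20^25=15  20^26=4  20^27=6  20^28=9  20^29=32
  20^30=11  20^31=35  20^32=34  20^33=14  20^34=21
So 20^34 ≡ 21 (mod 37), giving k = 34.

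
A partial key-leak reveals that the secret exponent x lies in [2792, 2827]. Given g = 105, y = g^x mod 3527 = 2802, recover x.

2804

Compute 105^2792 mod 3527 = 1014, then multiply by 105 repeatedly:
  105^2792=1014  105^2793=660  105^2794=2287  105^2795=299  105^2796=3179
  105^2797=2257  105^2798=676  105^2799=440  105^2800=349  105^2801=1375
  105^2802=3295  105^2803=329  105^2804=2802
Found 2802 at exponent 2804.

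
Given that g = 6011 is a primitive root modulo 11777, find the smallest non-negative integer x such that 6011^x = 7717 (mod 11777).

3591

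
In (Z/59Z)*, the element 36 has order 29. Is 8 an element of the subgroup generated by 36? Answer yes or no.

no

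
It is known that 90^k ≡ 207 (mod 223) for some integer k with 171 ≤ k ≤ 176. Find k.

Compute 90^171 mod 223 = 207, then multiply by 90 repeatedly:
  90^171=207
Found 207 at exponent 171.

171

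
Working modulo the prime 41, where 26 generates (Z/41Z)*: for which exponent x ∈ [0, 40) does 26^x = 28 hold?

3

Successive powers of 26 modulo 41:
  26^0=1  26^1=26  26^2=20  26^3=28
So 26^3 ≡ 28 (mod 41), giving x = 3.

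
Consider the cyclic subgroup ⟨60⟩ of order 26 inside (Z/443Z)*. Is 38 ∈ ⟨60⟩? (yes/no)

yes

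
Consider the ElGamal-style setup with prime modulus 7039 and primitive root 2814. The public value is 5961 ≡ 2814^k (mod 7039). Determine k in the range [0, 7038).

4899

Baby-step giant-step with m = ceil(sqrt(7038)) = 84.
Baby table (2814^j mod 7039 for j=0..83):
  0:1  1:2814  2:6760  3:3262  4:412  5:4972  6:4715  7:6534
  8:808  9:115  10:6855  11:3110  12:2063  13:5146  14:1621  15:222
  16:5276  17:1413  18:6186  19:6996  20:5700  21:4958  22:514  23:3401
  24:4413  25:1386  26:598  27:451  28:2094  29:873  30:11  31:2798
  32:3970  33:687  34:4532  35:5419  36:2592  37:1484  38:1849  39:1265
  40:5015  41:6054  42:1576  43:294  44:3753  45:2442  46:1724  47:1465
  48:4695  49:6566  50:6388  51:5265  52:5654  53:2216  54:6309  55:1168
  56:6578  57:4961  58:1917  59:2564  60:121  61:2622  62:1436  63:518
  64:579  65:3297  66:356  67:2246  68:6261  69:6876  70:5892  71:3243
  72:3258  73:3234  74:6088  75:5745  76:4886  77:2037  78:2372  79:1836
  80:6917  81:1603  82:5882  83:3259
Giant step factor: 2814^(-84) ≡ 6556 (mod 7039).
Scan 5961·6556^i mod 7039 for i = 0, 1, …:
  i=0: 5961   i=1: 6827   i=2: 3850   i=3: 5785
  i=4: 328   i=5: 3473   i=6: 4862   i=7: 2680
  i=8: 736   i=9: 3501     …   i=57: 3555
  i=58: 451
Match at i=58, j=27: k = 58·84 + 27 = 4899.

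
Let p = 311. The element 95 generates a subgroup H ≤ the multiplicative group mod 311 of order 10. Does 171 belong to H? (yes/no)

171 ∈ ⟨95⟩ iff 171^10 ≡ 1 (mod 311), since |⟨95⟩| = 10.
171^10 mod 311 = 13.
Since 13 ≠ 1, 171 does not lie in the subgroup.

no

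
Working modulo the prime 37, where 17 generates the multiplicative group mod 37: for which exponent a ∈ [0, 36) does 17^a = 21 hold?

Successive powers of 17 modulo 37:
  17^0=1  17^1=17  17^2=30  17^3=29  17^4=12  17^5=19
  17^6=27  17^7=15  17^8=33  17^9=6  17^10=28  17^11=32
  17^12=26  17^13=35  17^14=3  17^15=14  17^16=16  17^17=13
  17^18=36  17^19=20  17^20=7  17^21=8  17^22=25  17^23=18
  17^24=10  17^25=22  17^26=4  17^27=31  17^28=9  17^29=5
  17^30=11  17^31=2  17^32=34  17^33=23  17^34=21
So 17^34 ≡ 21 (mod 37), giving a = 34.

34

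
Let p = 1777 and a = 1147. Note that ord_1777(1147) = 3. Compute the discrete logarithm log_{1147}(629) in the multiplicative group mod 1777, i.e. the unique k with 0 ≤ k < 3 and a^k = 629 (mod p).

2

Successive powers of 1147 modulo 1777:
  1147^0=1  1147^1=1147  1147^2=629
So 1147^2 ≡ 629 (mod 1777), giving k = 2.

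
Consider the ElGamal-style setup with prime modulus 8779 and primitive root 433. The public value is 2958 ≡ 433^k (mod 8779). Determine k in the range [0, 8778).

Baby-step giant-step with m = ceil(sqrt(8778)) = 94.
Baby table (433^j mod 8779 for j=0..93):
  0:1  1:433  2:3130  3:3324  4:8315  5:1005  6:4994  7:2768
  8:4600  9:7746  10:440  11:6161  12:7676  13:5246  14:6536  15:3250
  16:2610  17:6418  18:4830  19:1988  20:462  21:6908  22:6304  23:8142
  24:5107  25:7802  26:7130  27:5861  28:682  29:5599  30:1363  31:1986
  32:8375  33:648  34:8435  35:291  36:3097  37:6593  38:1594  39:5440
  40:2748  41:4719  42:6599  43:4192  44:6662  45:5134  46:1935  47:3850
  48:7819  49:5712  50:6397  51:4516  52:6490  53:890  54:7873  55:2757
  56:8616  57:8432  58:7771  59:2486  60:5400  61:2986  62:2425  63:5324
  64:5194  65:1578  66:7291  67:5342  68:4209  69:5244  70:5670  71:5769
  72:4741  73:7346  74:2820  75:779  76:3705  77:6487  78:8370  79:7262
  80:1564  81:1229  82:5417  83:1568  84:2961  85:379  86:6085  87:1105
  88:4399  89:8503  90:3398  91:5241  92:4371  93:5158
Giant step factor: 433^(-94) ≡ 4486 (mod 8779).
Scan 2958·4486^i mod 8779 for i = 0, 1, …:
  i=0: 2958   i=1: 4519   i=2: 1523   i=3: 2116
  i=4: 2277   i=5: 4645   i=6: 4903   i=7: 3463
  i=8: 4967   i=9: 860     …   i=27: 3422
  i=28: 5400
Match at i=28, j=60: k = 28·94 + 60 = 2692.

2692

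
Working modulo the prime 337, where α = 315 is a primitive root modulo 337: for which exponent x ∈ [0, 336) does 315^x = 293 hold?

257

Baby-step giant-step with m = ceil(sqrt(336)) = 19.
Baby table (315^j mod 337 for j=0..18):
  0:1  1:315  2:147  3:136  4:41  5:109  6:298  7:184
  8:333  9:88  10:86  11:130  12:173  13:238  14:156  15:275
  16:16  17:322  18:330
Giant step factor: 315^(-19) ≡ 151 (mod 337).
Scan 293·151^i mod 337 for i = 0, 1, …:
  i=0: 293   i=1: 96   i=2: 5   i=3: 81
  i=4: 99   i=5: 121   i=6: 73   i=7: 239
  i=8: 30   i=9: 149   i=10: 257   i=11: 52
  i=12: 101   i=13: 86
Match at i=13, j=10: x = 13·19 + 10 = 257.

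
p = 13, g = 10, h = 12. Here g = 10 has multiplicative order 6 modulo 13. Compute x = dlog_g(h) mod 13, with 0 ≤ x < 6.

3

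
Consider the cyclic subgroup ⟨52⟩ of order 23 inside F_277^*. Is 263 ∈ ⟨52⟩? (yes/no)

⟨52⟩ has order 23; its elements mod 277 are {1, 16, 19, 27, 30, 52, 69, 84, 131, 155, 157, 164, 169, 175, 201, 203, 211, 213, 218, 236, 256, 264, 273}.
263 is not in this set.

no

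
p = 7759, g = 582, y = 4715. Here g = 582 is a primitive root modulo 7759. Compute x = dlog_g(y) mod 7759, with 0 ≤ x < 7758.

Baby-step giant-step with m = ceil(sqrt(7758)) = 89.
Baby table (582^j mod 7759 for j=0..88):
  0:1  1:582  2:5087  3:4455  4:1304  5:6305  6:7262  7:5588
  8:1195  9:4939  10:3668  11:1051  12:6480  13:486  14:3528  15:4920
  16:369  17:5265  18:7184  19:6746  20:118  21:6604  22:2823  23:5837
  24:6451  25:6885  26:3426  27:7628  28:1348  29:877  30:6079  31:7633
  32:4258  33:3035  34:5077  35:6394  36:4747  37:550  38:1981  39:4610
  40:6165  41:3372  42:7236  43:5974  44:836  45:5494  46:800  47:60
  48:3884  49:2619  50:3494  51:650  52:5868  53:1216  54:1643  55:1869
  56:1498  57:2828  58:988  59:850  60:5883  61:2187  62:358  63:6622
  64:5540  65:4295  66:1292  67:7080  68:531  69:6441  70:1065  71:6869
  72:1873  73:3826  74:7658  75:3290  76:6066  77:67  78:199  79:7192
  80:3643  81:2019  82:3449  83:5496  84:1964  85:2475  86:5035  87:5227
  88:586
Giant step factor: 582^(-89) ≡ 7556 (mod 7759).
Scan 4715·7556^i mod 7759 for i = 0, 1, …:
  i=0: 4715   i=1: 4971   i=2: 7316   i=3: 4580
  i=4: 1340   i=5: 7304   i=6: 7016   i=7: 3408
  i=8: 6486   i=9: 2372     …   i=79: 1526
  i=80: 582
Match at i=80, j=1: x = 80·89 + 1 = 7121.

7121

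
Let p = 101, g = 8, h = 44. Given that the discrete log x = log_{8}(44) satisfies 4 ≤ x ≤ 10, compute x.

Compute 8^4 mod 101 = 56, then multiply by 8 repeatedly:
  8^4=56  8^5=44
Found 44 at exponent 5.

5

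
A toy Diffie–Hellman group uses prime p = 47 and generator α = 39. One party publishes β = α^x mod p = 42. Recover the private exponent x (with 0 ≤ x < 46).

26

Baby-step giant-step with m = ceil(sqrt(46)) = 7.
Baby table (39^j mod 47 for j=0..6):
  0:1  1:39  2:17  3:5  4:7  5:38  6:25
Giant step factor: 39^(-7) ≡ 43 (mod 47).
Scan 42·43^i mod 47 for i = 0, 1, …:
  i=0: 42   i=1: 20   i=2: 14   i=3: 38
Match at i=3, j=5: x = 3·7 + 5 = 26.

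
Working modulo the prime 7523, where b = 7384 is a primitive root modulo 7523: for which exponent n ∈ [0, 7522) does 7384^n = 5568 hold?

Baby-step giant-step with m = ceil(sqrt(7522)) = 87.
Baby table (7384^j mod 7523 for j=0..86):
  0:1  1:7384  2:4275  3:92  4:2258  5:2104  6:941  7:4615
  8:5493  9:3819  10:3292  11:1315  12:5290  13:1944  14:612  15:5208
  16:5819  17:3643  18:5187  19:1215  20:4144  21:3255  22:6458  23:5098
  24:6063  25:7342  26:2590  27:1094  28:5917  29:5067  30:2849  31:2708
  32:7261  33:6326  34:877  35:5988  36:2721  37:5454  38:1717  39:2073
  40:5250  41:7504  42:2641  43:1528  44:5775  45:2236  46:5162  47:4690
  48:2591  49:955  50:2669  51:5159  52:5107  53:4812  54:679  55:3418
  56:6370  57:2284  58:6013  59:6769  60:7007  61:4017  62:5862  63:5189
  64:937  65:5171  66:3439  67:3451  68:1783  69:422  70:1526  71:6053
  72:1209  73:4978  74:174  75:5906  76:6596  77:962  78:1696  79:4992
  80:5751  81:5572  82:361  83:2482  84:1060  85:3120  86:2654
Giant step factor: 7384^(-87) ≡ 6768 (mod 7523).
Scan 5568·6768^i mod 7523 for i = 0, 1, …:
  i=0: 5568   i=1: 1517   i=2: 5684   i=3: 4213
  i=4: 1414   i=5: 696   i=6: 1130   i=7: 4472
  i=8: 1467   i=9: 5819
Match at i=9, j=16: n = 9·87 + 16 = 799.

799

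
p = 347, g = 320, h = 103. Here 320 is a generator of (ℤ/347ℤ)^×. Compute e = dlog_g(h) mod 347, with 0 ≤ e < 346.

239

Baby-step giant-step with m = ceil(sqrt(346)) = 19.
Baby table (320^j mod 347 for j=0..18):
  0:1  1:320  2:35  3:96  4:184  5:237  6:194  7:314
  8:197  9:233  10:302  11:174  12:160  13:191  14:48  15:92
  16:292  17:97  18:157
Giant step factor: 320^(-19) ≡ 37 (mod 347).
Scan 103·37^i mod 347 for i = 0, 1, …:
  i=0: 103   i=1: 341   i=2: 125   i=3: 114
  i=4: 54   i=5: 263   i=6: 15   i=7: 208
  i=8: 62   i=9: 212   i=10: 210   i=11: 136
  i=12: 174
Match at i=12, j=11: e = 12·19 + 11 = 239.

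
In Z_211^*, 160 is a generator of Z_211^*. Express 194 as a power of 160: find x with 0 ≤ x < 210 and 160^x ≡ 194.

Baby-step giant-step with m = ceil(sqrt(210)) = 15.
Baby table (160^j mod 211 for j=0..14):
  0:1  1:160  2:69  3:68  4:119  5:50  6:193  7:74
  8:24  9:42  10:179  11:155  12:113  13:145  14:201
Giant step factor: 160^(-15) ≡ 12 (mod 211).
Scan 194·12^i mod 211 for i = 0, 1, …:
  i=0: 194   i=1: 7   i=2: 84   i=3: 164
  i=4: 69
Match at i=4, j=2: x = 4·15 + 2 = 62.

62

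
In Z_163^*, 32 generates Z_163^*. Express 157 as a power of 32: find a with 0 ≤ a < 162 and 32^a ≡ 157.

69

Baby-step giant-step with m = ceil(sqrt(162)) = 13.
Baby table (32^j mod 163 for j=0..12):
  0:1  1:32  2:46  3:5  4:160  5:67  6:25  7:148
  8:9  9:125  10:88  11:45  12:136
Giant step factor: 32^(-13) ≡ 153 (mod 163).
Scan 157·153^i mod 163 for i = 0, 1, …:
  i=0: 157   i=1: 60   i=2: 52   i=3: 132
  i=4: 147   i=5: 160
Match at i=5, j=4: a = 5·13 + 4 = 69.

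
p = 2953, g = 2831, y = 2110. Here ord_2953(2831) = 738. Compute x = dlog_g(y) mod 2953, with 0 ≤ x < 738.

Baby-step giant-step with m = ceil(sqrt(738)) = 28.
Baby table (2831^j mod 2953 for j=0..27):
  0:1  1:2831  2:119  3:247  4:2349  5:2816  6:1949  7:1415
  8:1597  9:64  10:1051  11:1710  12:1043  13:2686  14:91  15:710
  16:1970  17:1806  18:1143  19:2298  20:179  21:1786  22:630  23:2871
  24:1145  25:2054  26:417  27:2280
Giant step factor: 2831^(-28) ≡ 1875 (mod 2953).
Scan 2110·1875^i mod 2953 for i = 0, 1, …:
  i=0: 2110   i=1: 2183   i=2: 267   i=3: 1568
  i=4: 1765   i=5: 2015   i=6: 1238   i=7: 192
  i=8: 2687   i=9: 307     …   i=14: 818
  i=15: 1143
Match at i=15, j=18: x = 15·28 + 18 = 438.

438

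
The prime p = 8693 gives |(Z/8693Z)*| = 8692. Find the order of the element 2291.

8692

The order of 2291 must divide p − 1 = 8692 = 2^2 · 41 · 53.
Divisors: 1, 2, 4, 41, 53, 82, 106, 164, 212, 2173, 4346, 8692.
Check each in increasing order: 2291^1 ≡ 2291;  2291^2 ≡ 6802;  2291^4 ≡ 3058;  2291^41 ≡ 7177;  2291^53 ≡ 2082;  2291^82 ≡ 3304;  2291^106 ≡ 5610;  2291^164 ≡ 6701;  2291^212 ≡ 3440;  2291^2173 ≡ 4645;  2291^4346 ≡ 8692;  2291^8692 ≡ 1.
Smallest exponent giving 1 is 8692.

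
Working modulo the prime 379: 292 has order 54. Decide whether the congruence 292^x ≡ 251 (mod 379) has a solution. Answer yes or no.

yes

251 ∈ ⟨292⟩ iff 251^54 ≡ 1 (mod 379), since |⟨292⟩| = 54.
251^54 mod 379 = 1.
Since 1 = 1, 251 lies in the subgroup.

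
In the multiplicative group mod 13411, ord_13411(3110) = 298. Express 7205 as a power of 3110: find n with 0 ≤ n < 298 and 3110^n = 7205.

177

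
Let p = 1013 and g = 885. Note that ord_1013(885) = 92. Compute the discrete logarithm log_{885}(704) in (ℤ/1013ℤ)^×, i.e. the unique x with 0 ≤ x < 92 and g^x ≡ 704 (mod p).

Baby-step giant-step with m = ceil(sqrt(92)) = 10.
Baby table (885^j mod 1013 for j=0..9):
  0:1  1:885  2:176  3:771  4:586  5:967  6:823  7:8
  8:1002  9:395
Giant step factor: 885^(-10) ≡ 484 (mod 1013).
Scan 704·484^i mod 1013 for i = 0, 1, …:
  i=0: 704   i=1: 368   i=2: 837   i=3: 921
  i=4: 44   i=5: 23   i=6: 1002
Match at i=6, j=8: x = 6·10 + 8 = 68.

68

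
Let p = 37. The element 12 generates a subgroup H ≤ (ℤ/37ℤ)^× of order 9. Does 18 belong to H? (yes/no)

no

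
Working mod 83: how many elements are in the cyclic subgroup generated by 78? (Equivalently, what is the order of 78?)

The order of 78 must divide p − 1 = 82 = 2 · 41.
Divisors: 1, 2, 41, 82.
Check each in increasing order: 78^1 ≡ 78;  78^2 ≡ 25;  78^41 ≡ 1.
Smallest exponent giving 1 is 41.

41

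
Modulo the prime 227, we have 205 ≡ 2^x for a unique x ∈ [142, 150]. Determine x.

142

Compute 2^142 mod 227 = 205, then multiply by 2 repeatedly:
  2^142=205
Found 205 at exponent 142.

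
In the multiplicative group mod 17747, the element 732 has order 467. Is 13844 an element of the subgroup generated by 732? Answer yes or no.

no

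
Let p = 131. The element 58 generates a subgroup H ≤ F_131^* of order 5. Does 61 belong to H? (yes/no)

⟨58⟩ has order 5; its elements mod 131 are {1, 53, 58, 61, 89}.
61 is in this set.

yes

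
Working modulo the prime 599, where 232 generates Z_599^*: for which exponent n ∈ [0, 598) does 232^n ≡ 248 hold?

Baby-step giant-step with m = ceil(sqrt(598)) = 25.
Baby table (232^j mod 599 for j=0..24):
  0:1  1:232  2:513  3:414  4:208  5:336  6:82  7:455
  8:136  9:404  10:284  11:597  12:135  13:172  14:370  15:183
  16:526  17:435  18:288  19:327  20:390  21:31  22:4  23:329
  24:255
Giant step factor: 232^(-25) ≡ 582 (mod 599).
Scan 248·582^i mod 599 for i = 0, 1, …:
  i=0: 248   i=1: 576   i=2: 391   i=3: 541
  i=4: 387   i=5: 10   i=6: 429   i=7: 494
  i=8: 587   i=9: 204     …   i=13: 328
  i=14: 414
Match at i=14, j=3: n = 14·25 + 3 = 353.

353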